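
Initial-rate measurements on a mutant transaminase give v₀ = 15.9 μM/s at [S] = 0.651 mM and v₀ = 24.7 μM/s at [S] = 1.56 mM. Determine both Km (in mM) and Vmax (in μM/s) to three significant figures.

From v = Vmax[S]/(Km+[S]), each point gives Vmax = v(Km+[S])/[S].
Equating: 15.9(Km+0.651)/0.651 = 24.7(Km+1.56)/1.56.
24.42·Km + 15.9 = 15.83·Km + 24.7, so (24.42 − 15.83)·Km = 24.7 − 15.9.
Km = 8.800/8.591 = 1.02 mM; then Vmax = 15.9(1.02+0.651)/0.651 = 40.9 μM/s.

Km = 1.02 mM; Vmax = 40.9 μM/s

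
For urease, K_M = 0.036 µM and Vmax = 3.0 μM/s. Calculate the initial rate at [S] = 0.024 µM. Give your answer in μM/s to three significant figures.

1.20 μM/s

[S]/(Km+[S]) = 0.024/0.06000 = 0.4000, the fractional saturation.
v = 0.4000 × Vmax = 0.4000 × 3.0 = 1.20 μM/s.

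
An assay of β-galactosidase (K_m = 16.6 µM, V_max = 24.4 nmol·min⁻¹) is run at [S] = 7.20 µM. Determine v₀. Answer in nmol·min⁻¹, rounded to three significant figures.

7.38 nmol·min⁻¹

v = Vmax·[S]/(Km + [S]) = 24.4 × 7.20 / (16.6 + 7.20)
  = 175.7 / 23.80 = 7.38 nmol·min⁻¹.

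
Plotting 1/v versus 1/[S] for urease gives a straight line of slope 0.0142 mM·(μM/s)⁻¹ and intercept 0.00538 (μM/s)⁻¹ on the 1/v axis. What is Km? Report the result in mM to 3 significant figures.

2.64 mM

y-intercept = 1/Vmax ⇒ Vmax = 186 μM/s; slope = Km/Vmax ⇒ Km = slope × Vmax.
Km = 0.0142 × 186 = 2.64 mM.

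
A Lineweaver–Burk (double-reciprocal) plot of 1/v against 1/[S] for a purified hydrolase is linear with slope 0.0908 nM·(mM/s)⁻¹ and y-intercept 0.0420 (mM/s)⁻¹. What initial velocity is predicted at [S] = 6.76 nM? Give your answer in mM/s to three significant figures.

The y-intercept is 1/Vmax, so Vmax = 1/0.0420 = 23.8 mM/s.
The slope is Km/Vmax, so Km = 0.0908 × 23.8 = 2.16 nM.
Then v = 23.8 × 6.76/(2.16 + 6.76) = 18.0 mM/s.

18.0 mM/s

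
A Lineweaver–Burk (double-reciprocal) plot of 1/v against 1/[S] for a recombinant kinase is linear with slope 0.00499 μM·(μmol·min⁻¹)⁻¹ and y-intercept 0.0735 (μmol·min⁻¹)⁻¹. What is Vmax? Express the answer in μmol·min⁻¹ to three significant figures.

13.6 μmol·min⁻¹

The y-intercept of a Lineweaver–Burk plot equals 1/Vmax, so Vmax = 1/0.0735 = 13.6 μmol·min⁻¹.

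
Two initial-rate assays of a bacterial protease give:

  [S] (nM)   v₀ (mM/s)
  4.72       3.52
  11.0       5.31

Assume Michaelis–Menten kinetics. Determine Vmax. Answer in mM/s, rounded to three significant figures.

From v = Vmax[S]/(Km+[S]), each point gives Vmax = v(Km+[S])/[S].
Equating: 3.52(Km+4.72)/4.72 = 5.31(Km+11.0)/11.0.
0.7458·Km + 3.52 = 0.4827·Km + 5.31, so (0.7458 − 0.4827)·Km = 5.31 − 3.52.
Km = 1.790/0.2630 = 6.81 nM; then Vmax = 3.52(6.81+4.72)/4.72 = 8.60 mM/s.

8.60 mM/s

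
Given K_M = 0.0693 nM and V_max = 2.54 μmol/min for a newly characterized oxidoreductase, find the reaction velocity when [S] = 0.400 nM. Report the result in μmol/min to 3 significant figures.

2.16 μmol/min

v = Vmax·[S]/(Km + [S]) = 2.54 × 0.400 / (0.0693 + 0.400)
  = 1.016 / 0.4693 = 2.16 μmol/min.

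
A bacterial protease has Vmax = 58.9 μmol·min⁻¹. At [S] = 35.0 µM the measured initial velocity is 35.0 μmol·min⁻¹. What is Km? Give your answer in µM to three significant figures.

v/Vmax = 35.0/58.9 = 0.5942 = [S]/(Km+[S]).
So Km + [S] = [S]/0.5942 = 58.90 µM, giving Km = 58.90 − 35.0 = 23.9 µM.

23.9 µM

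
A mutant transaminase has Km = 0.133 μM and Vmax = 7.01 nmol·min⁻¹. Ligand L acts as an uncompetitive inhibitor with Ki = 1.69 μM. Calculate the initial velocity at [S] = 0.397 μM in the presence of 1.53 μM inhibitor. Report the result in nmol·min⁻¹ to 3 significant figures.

3.13 nmol·min⁻¹

α = 1 + [I]/Ki = 1 + 1.53/1.69 = 1.905.
For an uncompetitive inhibitor, both parameters are divided by α, giving Vmax/α and Km/α: Km,app = 0.0698 μM, Vmax,app = 3.68 nmol·min⁻¹.
v = Vmax,app·[S]/(Km,app + [S]) = 3.68 × 0.397/(0.0698 + 0.397) = 3.13 nmol·min⁻¹.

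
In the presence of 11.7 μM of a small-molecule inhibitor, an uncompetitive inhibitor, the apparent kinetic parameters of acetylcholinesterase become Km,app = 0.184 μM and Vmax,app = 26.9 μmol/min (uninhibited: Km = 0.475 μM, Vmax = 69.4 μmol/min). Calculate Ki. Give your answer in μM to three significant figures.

7.41 μM

Uncompetitive: Vmax,app = Vmax/α (and Km,app = Km/α) with α = 1 + [I]/Ki.
α = Vmax/Vmax,app = 69.4/26.9 = 2.580.
Ki = [I]/(α − 1) = 11.7/1.580 = 7.41 μM.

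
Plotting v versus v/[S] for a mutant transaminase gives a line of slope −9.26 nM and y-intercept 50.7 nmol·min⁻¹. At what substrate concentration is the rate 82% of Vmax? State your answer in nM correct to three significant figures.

The Eadie–Hofstee slope gives Km = 9.26 nM (slope = −Km).
v/Vmax = [S]/(Km+[S]) = 0.82 ⇒ [S] = Km·0.82/(1−0.82) = 9.26 × 4.556 = 42.2 nM.

42.2 nM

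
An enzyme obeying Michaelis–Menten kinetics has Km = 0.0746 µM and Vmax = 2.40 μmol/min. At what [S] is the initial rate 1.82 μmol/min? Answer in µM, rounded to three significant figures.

0.234 µM

Rearranging v = Vmax[S]/(Km+[S]) gives [S] = Km·v/(Vmax − v).
[S] = 0.0746 × 1.82 / (2.40 − 1.82) = 0.1358/0.5800 = 0.234 µM.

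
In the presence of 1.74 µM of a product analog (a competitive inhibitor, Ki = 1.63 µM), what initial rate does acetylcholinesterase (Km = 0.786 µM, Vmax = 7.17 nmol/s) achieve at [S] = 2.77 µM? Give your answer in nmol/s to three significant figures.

4.52 nmol/s

α = 1 + [I]/Ki = 1 + 1.74/1.63 = 2.067.
For a competitive inhibitor, Vmax is unchanged and the apparent Km becomes α·Km: Km,app = 1.63 µM, Vmax,app = 7.17 nmol/s.
v = Vmax,app·[S]/(Km,app + [S]) = 7.17 × 2.77/(1.63 + 2.77) = 4.52 nmol/s.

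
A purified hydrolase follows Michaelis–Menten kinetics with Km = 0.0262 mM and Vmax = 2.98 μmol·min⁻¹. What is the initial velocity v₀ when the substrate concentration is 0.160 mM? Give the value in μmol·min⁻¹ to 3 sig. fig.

2.56 μmol·min⁻¹

v = Vmax·[S]/(Km + [S]) = 2.98 × 0.160 / (0.0262 + 0.160)
  = 0.4768 / 0.1862 = 2.56 μmol·min⁻¹.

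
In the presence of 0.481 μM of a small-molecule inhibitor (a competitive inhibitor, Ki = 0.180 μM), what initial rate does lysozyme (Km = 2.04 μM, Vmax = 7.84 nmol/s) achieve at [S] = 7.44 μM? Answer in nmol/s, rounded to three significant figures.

3.91 nmol/s

With α = 1 + [I]/Ki = 1 + 0.481/0.180 = 3.672, the competitive rate law is v = Vmax[S] / (αKm + [S]).
v = 7.84×7.44 / (3.672×2.04 + 7.44) = 58.33/14.93 = 3.91 nmol/s.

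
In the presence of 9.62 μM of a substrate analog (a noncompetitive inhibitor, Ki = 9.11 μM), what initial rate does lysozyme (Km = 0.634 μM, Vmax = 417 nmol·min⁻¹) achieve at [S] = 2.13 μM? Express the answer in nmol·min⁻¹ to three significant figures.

α = 1 + [I]/Ki = 1 + 9.62/9.11 = 2.056.
For a noncompetitive inhibitor, Vmax is reduced to Vmax/α while Km is unchanged: Km,app = 0.634 μM, Vmax,app = 203 nmol·min⁻¹.
v = Vmax,app·[S]/(Km,app + [S]) = 203 × 2.13/(0.634 + 2.13) = 156 nmol·min⁻¹.

156 nmol·min⁻¹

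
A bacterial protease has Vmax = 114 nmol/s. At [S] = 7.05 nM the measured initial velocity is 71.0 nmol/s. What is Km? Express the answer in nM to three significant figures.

v/Vmax = 71.0/114 = 0.6228 = [S]/(Km+[S]).
So Km + [S] = [S]/0.6228 = 11.32 nM, giving Km = 11.32 − 7.05 = 4.27 nM.

4.27 nM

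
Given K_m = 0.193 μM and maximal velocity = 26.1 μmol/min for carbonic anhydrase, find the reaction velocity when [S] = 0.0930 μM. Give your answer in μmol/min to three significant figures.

8.49 μmol/min

[S]/(Km+[S]) = 0.0930/0.2860 = 0.3252, the fractional saturation.
v = 0.3252 × Vmax = 0.3252 × 26.1 = 8.49 μmol/min.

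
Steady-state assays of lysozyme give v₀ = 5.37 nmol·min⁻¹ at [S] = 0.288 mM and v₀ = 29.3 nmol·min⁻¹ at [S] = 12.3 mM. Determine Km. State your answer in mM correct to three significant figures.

1.47 mM

In reciprocal form, 1/v = (Km/Vmax)·(1/[S]) + 1/Vmax. The two points give (1/[S], 1/v) = (3.472, 0.1862) and (0.08130, 0.03413).
Slope = (0.1862 − 0.03413)/(3.472 − 0.08130) = 0.04485; intercept = 0.1862 − 0.04485×3.472 = 0.03048.
Vmax = 1/intercept = 32.8 nmol·min⁻¹; Km = slope × Vmax = 0.04485 × 32.8 = 1.47 mM.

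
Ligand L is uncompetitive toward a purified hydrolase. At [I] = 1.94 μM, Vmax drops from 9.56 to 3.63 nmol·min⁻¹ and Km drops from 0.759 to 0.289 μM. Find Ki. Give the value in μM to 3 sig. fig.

1.19 μM

Uncompetitive: Vmax,app = Vmax/α (and Km,app = Km/α) with α = 1 + [I]/Ki.
α = Vmax/Vmax,app = 9.56/3.63 = 2.634.
Ki = [I]/(α − 1) = 1.94/1.634 = 1.19 μM.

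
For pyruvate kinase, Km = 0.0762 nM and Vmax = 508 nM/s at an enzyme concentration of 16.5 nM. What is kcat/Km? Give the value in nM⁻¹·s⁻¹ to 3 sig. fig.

404 nM⁻¹·s⁻¹

kcat = Vmax/[E]total = 508/16.5 = 30.8 s⁻¹.
kcat/Km = 30.8/0.0762 = 404 nM⁻¹·s⁻¹.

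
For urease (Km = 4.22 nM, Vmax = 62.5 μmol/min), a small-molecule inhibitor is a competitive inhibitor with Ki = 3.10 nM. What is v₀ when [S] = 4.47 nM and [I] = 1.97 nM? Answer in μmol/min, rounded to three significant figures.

α = 1 + [I]/Ki = 1 + 1.97/3.10 = 1.635.
For a competitive inhibitor, Vmax is unchanged and the apparent Km becomes α·Km: Km,app = 6.90 nM, Vmax,app = 62.5 μmol/min.
v = Vmax,app·[S]/(Km,app + [S]) = 62.5 × 4.47/(6.90 + 4.47) = 24.6 μmol/min.

24.6 μmol/min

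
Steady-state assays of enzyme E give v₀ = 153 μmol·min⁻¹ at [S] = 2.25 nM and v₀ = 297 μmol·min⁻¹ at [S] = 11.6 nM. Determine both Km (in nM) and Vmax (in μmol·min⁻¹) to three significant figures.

From v = Vmax[S]/(Km+[S]), each point gives Vmax = v(Km+[S])/[S].
Equating: 153(Km+2.25)/2.25 = 297(Km+11.6)/11.6.
68.00·Km + 153 = 25.60·Km + 297, so (68.00 − 25.60)·Km = 297 − 153.
Km = 144.0/42.40 = 3.40 nM; then Vmax = 153(3.40+2.25)/2.25 = 384 μmol·min⁻¹.

Km = 3.40 nM; Vmax = 384 μmol·min⁻¹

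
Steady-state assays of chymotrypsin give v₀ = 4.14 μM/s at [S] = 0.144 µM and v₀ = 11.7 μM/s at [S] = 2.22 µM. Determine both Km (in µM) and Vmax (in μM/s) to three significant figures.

From v = Vmax[S]/(Km+[S]), each point gives Vmax = v(Km+[S])/[S].
Equating: 4.14(Km+0.144)/0.144 = 11.7(Km+2.22)/2.22.
28.75·Km + 4.14 = 5.270·Km + 11.7, so (28.75 − 5.270)·Km = 11.7 − 4.14.
Km = 7.560/23.48 = 0.322 µM; then Vmax = 4.14(0.322+0.144)/0.144 = 13.4 μM/s.

Km = 0.322 µM; Vmax = 13.4 μM/s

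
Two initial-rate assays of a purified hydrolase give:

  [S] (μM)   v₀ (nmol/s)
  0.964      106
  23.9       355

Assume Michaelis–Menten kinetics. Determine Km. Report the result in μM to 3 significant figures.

In reciprocal form, 1/v = (Km/Vmax)·(1/[S]) + 1/Vmax. The two points give (1/[S], 1/v) = (1.037, 0.009434) and (0.04184, 0.002817).
Slope = (0.009434 − 0.002817)/(1.037 − 0.04184) = 0.006647; intercept = 0.009434 − 0.006647×1.037 = 0.002539.
Vmax = 1/intercept = 394 nmol/s; Km = slope × Vmax = 0.006647 × 394 = 2.62 μM.

2.62 μM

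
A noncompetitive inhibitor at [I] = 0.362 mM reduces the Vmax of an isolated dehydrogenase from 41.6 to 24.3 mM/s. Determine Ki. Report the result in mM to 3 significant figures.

0.508 mM

Noncompetitive: Vmax,app = Vmax/α with α = 1 + [I]/Ki.
α = Vmax/Vmax,app = 41.6/24.3 = 1.712.
Since α = 1 + [I]/Ki, [I]/Ki = 1.712 − 1 = 0.7119 and Ki = 0.362/0.7119 = 0.508 mM.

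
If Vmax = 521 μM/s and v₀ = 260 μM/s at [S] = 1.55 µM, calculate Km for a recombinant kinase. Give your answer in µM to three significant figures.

v/Vmax = 260/521 = 0.4990 = [S]/(Km+[S]).
So Km + [S] = [S]/0.4990 = 3.106 µM, giving Km = 3.106 − 1.55 = 1.56 µM.

1.56 µM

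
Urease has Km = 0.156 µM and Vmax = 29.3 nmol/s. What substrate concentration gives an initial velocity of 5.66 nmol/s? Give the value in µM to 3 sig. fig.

0.0374 µM

The required fractional saturation is v/Vmax = 5.66/29.3 = 0.1932.
Then [S]/(Km+[S]) = 0.1932 ⇒ [S] = 0.156 × 0.1932/(1 − 0.1932) = 0.0374 µM.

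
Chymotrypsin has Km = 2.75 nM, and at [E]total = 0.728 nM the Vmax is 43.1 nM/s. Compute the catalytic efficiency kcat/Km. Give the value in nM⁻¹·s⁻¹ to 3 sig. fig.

kcat = Vmax/[E]total = 43.1/0.728 = 59.2 s⁻¹.
kcat/Km = 59.2/2.75 = 21.5 nM⁻¹·s⁻¹.

21.5 nM⁻¹·s⁻¹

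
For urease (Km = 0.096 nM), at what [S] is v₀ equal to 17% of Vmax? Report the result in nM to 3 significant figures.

v/Vmax = [S]/(Km+[S]) = 0.17, so [S] = Km·0.17/(1 − 0.17) = 0.096 × 0.2048.
[S] = 0.0197 nM.

0.0197 nM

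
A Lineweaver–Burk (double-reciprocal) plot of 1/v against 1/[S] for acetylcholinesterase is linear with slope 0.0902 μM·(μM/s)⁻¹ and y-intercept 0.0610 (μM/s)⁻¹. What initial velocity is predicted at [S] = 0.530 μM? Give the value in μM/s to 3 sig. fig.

4.33 μM/s

The y-intercept is 1/Vmax, so Vmax = 1/0.0610 = 16.4 μM/s.
The slope is Km/Vmax, so Km = 0.0902 × 16.4 = 1.48 μM.
Then v = 16.4 × 0.530/(1.48 + 0.530) = 4.33 μM/s.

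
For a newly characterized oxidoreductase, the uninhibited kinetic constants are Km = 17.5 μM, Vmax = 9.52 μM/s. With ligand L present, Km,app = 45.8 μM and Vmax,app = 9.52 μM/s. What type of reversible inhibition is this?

Km increases (17.5 → 45.8 μM) while Vmax is unchanged — the hallmark of competitive inhibition.

competitive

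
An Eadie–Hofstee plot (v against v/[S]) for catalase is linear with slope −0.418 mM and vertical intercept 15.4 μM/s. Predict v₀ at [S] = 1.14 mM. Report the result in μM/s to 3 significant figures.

11.3 μM/s

In the Eadie–Hofstee form v = Vmax − Km·(v/[S]), the slope is −Km and the intercept is Vmax, so Km = 0.418 mM and Vmax = 15.4 μM/s.
v = 15.4 × 1.14/(0.418 + 1.14) = 11.3 μM/s.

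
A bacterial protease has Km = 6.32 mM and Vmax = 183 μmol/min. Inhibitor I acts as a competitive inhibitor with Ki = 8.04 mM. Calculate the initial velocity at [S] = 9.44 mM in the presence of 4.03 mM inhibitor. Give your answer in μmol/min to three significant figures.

91.3 μmol/min

With α = 1 + [I]/Ki = 1 + 4.03/8.04 = 1.501, the competitive rate law is v = Vmax[S] / (αKm + [S]).
v = 183×9.44 / (1.501×6.32 + 9.44) = 1728/18.93 = 91.3 μmol/min.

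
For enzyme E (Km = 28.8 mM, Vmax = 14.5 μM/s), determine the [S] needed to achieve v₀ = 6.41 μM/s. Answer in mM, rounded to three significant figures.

Rearranging v = Vmax[S]/(Km+[S]) gives [S] = Km·v/(Vmax − v).
[S] = 28.8 × 6.41 / (14.5 − 6.41) = 184.6/8.090 = 22.8 mM.

22.8 mM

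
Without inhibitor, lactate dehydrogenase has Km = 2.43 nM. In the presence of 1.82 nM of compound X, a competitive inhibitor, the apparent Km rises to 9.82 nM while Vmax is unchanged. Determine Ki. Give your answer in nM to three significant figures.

Competitive: Km,app = α·Km with α = 1 + [I]/Ki.
α = Km,app/Km = 9.82/2.43 = 4.041.
Ki = [I]/(α − 1) = 1.82/3.041 = 0.598 nM.

0.598 nM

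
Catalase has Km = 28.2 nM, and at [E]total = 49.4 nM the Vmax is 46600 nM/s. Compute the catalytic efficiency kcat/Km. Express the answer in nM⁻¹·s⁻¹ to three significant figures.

33.5 nM⁻¹·s⁻¹

kcat = Vmax/[E]total = 46600/49.4 = 943 s⁻¹.
kcat/Km = 943/28.2 = 33.5 nM⁻¹·s⁻¹.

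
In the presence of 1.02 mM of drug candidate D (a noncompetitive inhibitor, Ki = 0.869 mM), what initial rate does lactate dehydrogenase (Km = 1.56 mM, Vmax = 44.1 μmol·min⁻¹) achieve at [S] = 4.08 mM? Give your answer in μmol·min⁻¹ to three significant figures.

α = 1 + [I]/Ki = 1 + 1.02/0.869 = 2.174.
For a noncompetitive inhibitor, Vmax is reduced to Vmax/α while Km is unchanged: Km,app = 1.56 mM, Vmax,app = 20.3 μmol·min⁻¹.
v = Vmax,app·[S]/(Km,app + [S]) = 20.3 × 4.08/(1.56 + 4.08) = 14.7 μmol·min⁻¹.

14.7 μmol·min⁻¹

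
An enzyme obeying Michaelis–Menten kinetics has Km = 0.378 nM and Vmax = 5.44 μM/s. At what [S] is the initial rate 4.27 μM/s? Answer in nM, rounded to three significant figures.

1.38 nM

The required fractional saturation is v/Vmax = 4.27/5.44 = 0.7849.
Then [S]/(Km+[S]) = 0.7849 ⇒ [S] = 0.378 × 0.7849/(1 − 0.7849) = 1.38 nM.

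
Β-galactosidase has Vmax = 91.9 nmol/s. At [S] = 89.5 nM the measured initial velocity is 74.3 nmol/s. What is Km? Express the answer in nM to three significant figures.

From v = Vmax[S]/(Km+[S]), Km = [S](Vmax − v)/v.
Km = 89.5 × (91.9 − 74.3) / 74.3 = 1575/74.3 = 21.2 nM.

21.2 nM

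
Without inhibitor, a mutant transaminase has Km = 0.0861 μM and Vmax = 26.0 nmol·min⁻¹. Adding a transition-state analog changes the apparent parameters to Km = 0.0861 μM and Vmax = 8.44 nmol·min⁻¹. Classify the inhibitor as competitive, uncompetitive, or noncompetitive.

Vmax decreases (26.0 → 8.44 nmol·min⁻¹) while Km is unchanged — pure noncompetitive inhibition.

noncompetitive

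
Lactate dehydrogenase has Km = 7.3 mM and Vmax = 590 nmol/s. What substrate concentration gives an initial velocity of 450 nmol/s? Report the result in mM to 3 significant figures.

Rearranging v = Vmax[S]/(Km+[S]) gives [S] = Km·v/(Vmax − v).
[S] = 7.3 × 450 / (590 − 450) = 3285/140.0 = 23.5 mM.

23.5 mM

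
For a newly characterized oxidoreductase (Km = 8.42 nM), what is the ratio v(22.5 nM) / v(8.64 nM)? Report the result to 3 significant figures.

1.44

The fractional saturations are [S]/(Km+[S]) = 8.64/17.06 = 0.5064 and 22.5/30.92 = 0.7277.
v₂/v₁ is just their ratio: 0.7277/0.5064 = 1.44.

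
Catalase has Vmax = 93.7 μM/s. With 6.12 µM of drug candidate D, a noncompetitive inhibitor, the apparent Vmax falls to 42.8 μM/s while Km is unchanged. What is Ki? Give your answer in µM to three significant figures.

5.15 µM

Noncompetitive: Vmax,app = Vmax/α with α = 1 + [I]/Ki.
α = Vmax/Vmax,app = 93.7/42.8 = 2.189.
Since α = 1 + [I]/Ki, [I]/Ki = 2.189 − 1 = 1.189 and Ki = 6.12/1.189 = 5.15 µM.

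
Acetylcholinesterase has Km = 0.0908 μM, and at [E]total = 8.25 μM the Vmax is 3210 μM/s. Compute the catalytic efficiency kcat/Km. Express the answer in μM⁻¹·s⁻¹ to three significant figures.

kcat = Vmax/[E]total = 3210/8.25 = 389 s⁻¹.
kcat/Km = 389/0.0908 = 4290 μM⁻¹·s⁻¹.

4290 μM⁻¹·s⁻¹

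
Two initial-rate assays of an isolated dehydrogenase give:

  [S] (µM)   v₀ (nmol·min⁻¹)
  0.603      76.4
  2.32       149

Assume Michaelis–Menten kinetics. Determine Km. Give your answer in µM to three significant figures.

1.16 µM

In reciprocal form, 1/v = (Km/Vmax)·(1/[S]) + 1/Vmax. The two points give (1/[S], 1/v) = (1.658, 0.01309) and (0.4310, 0.006711).
Slope = (0.01309 − 0.006711)/(1.658 − 0.4310) = 0.005196; intercept = 0.01309 − 0.005196×1.658 = 0.004472.
Vmax = 1/intercept = 224 nmol·min⁻¹; Km = slope × Vmax = 0.005196 × 224 = 1.16 µM.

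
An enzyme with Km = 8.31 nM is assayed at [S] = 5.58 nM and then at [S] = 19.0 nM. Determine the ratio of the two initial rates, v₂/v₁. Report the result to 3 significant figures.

The fractional saturations are [S]/(Km+[S]) = 5.58/13.89 = 0.4017 and 19.0/27.31 = 0.6957.
v₂/v₁ is just their ratio: 0.6957/0.4017 = 1.73.

1.73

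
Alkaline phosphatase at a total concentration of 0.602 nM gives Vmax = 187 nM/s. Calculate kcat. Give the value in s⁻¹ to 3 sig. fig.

311 s⁻¹

kcat = Vmax/[E]total = 187 nM/s / 0.602 nM = 311 s⁻¹.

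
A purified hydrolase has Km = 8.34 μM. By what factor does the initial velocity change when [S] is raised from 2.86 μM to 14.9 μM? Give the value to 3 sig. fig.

2.51

Since Vmax cancels, v₂/v₁ = [S]₂(Km+[S]₁) / [S]₁(Km+[S]₂).
= 14.9×(8.34+2.86) / (2.86×(8.34+14.9)) = 166.9/66.47 = 2.51.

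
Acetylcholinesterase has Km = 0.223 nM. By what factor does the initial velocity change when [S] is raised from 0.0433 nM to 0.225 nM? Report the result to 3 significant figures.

3.09

The fractional saturations are [S]/(Km+[S]) = 0.0433/0.2663 = 0.1626 and 0.225/0.4480 = 0.5022.
v₂/v₁ is just their ratio: 0.5022/0.1626 = 3.09.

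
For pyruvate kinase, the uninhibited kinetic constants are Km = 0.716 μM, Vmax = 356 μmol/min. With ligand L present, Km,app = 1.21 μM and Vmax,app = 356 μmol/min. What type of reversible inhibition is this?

Km increases (0.716 → 1.21 μM) while Vmax is unchanged — the hallmark of competitive inhibition.

competitive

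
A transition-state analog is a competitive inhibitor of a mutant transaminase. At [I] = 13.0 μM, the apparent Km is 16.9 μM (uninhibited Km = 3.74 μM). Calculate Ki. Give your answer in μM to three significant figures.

Competitive: Km,app = α·Km with α = 1 + [I]/Ki.
α = Km,app/Km = 16.9/3.74 = 4.519.
Ki = [I]/(α − 1) = 13.0/3.519 = 3.69 μM.

3.69 μM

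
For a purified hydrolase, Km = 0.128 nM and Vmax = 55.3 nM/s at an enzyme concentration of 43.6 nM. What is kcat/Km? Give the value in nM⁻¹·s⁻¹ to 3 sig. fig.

kcat = Vmax/[E]total = 55.3/43.6 = 1.27 s⁻¹.
kcat/Km = 1.27/0.128 = 9.91 nM⁻¹·s⁻¹.

9.91 nM⁻¹·s⁻¹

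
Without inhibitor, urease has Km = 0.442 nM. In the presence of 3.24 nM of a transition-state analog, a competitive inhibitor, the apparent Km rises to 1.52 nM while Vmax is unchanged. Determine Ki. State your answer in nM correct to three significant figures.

Competitive: Km,app = α·Km with α = 1 + [I]/Ki.
α = Km,app/Km = 1.52/0.442 = 3.439.
Ki = [I]/(α − 1) = 3.24/2.439 = 1.33 nM.

1.33 nM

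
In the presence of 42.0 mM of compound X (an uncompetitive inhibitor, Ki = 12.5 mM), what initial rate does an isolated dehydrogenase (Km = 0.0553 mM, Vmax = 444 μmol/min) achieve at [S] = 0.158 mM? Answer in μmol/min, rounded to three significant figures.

94.3 μmol/min

α = 1 + [I]/Ki = 1 + 42.0/12.5 = 4.360.
For an uncompetitive inhibitor, both parameters are divided by α, giving Vmax/α and Km/α: Km,app = 0.0127 mM, Vmax,app = 102 μmol/min.
v = Vmax,app·[S]/(Km,app + [S]) = 102 × 0.158/(0.0127 + 0.158) = 94.3 μmol/min.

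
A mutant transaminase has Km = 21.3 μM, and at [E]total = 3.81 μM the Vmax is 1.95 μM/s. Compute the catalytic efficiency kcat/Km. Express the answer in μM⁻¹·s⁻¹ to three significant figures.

kcat = Vmax/[E]total = 1.95/3.81 = 0.512 s⁻¹.
kcat/Km = 0.512/21.3 = 0.0240 μM⁻¹·s⁻¹.

0.0240 μM⁻¹·s⁻¹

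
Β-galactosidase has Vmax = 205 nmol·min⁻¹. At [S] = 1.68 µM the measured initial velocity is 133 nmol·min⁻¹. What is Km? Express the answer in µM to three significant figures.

0.909 µM

From v = Vmax[S]/(Km+[S]), Km = [S](Vmax − v)/v.
Km = 1.68 × (205 − 133) / 133 = 121.0/133 = 0.909 µM.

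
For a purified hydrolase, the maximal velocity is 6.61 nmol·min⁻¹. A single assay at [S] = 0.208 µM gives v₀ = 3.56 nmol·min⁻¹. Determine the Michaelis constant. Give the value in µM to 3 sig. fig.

v/Vmax = 3.56/6.61 = 0.5386 = [S]/(Km+[S]).
So Km + [S] = [S]/0.5386 = 0.3862 µM, giving Km = 0.3862 − 0.208 = 0.178 µM.

0.178 µM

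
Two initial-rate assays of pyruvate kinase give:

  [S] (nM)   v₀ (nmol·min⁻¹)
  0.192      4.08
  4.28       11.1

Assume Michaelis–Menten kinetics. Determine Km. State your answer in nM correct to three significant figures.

From v = Vmax[S]/(Km+[S]), each point gives Vmax = v(Km+[S])/[S].
Equating: 4.08(Km+0.192)/0.192 = 11.1(Km+4.28)/4.28.
21.25·Km + 4.08 = 2.593·Km + 11.1, so (21.25 − 2.593)·Km = 11.1 − 4.08.
Km = 7.020/18.66 = 0.376 nM; then Vmax = 4.08(0.376+0.192)/0.192 = 12.1 nmol·min⁻¹.

0.376 nM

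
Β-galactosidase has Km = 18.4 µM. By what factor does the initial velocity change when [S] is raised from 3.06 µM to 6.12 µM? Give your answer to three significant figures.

1.75

The fractional saturations are [S]/(Km+[S]) = 3.06/21.46 = 0.1426 and 6.12/24.52 = 0.2496.
v₂/v₁ is just their ratio: 0.2496/0.1426 = 1.75.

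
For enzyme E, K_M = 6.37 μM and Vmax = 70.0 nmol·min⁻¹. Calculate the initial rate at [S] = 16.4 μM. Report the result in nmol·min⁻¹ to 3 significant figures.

50.4 nmol·min⁻¹

[S]/(Km+[S]) = 16.4/22.77 = 0.7202, the fractional saturation.
v = 0.7202 × Vmax = 0.7202 × 70.0 = 50.4 nmol·min⁻¹.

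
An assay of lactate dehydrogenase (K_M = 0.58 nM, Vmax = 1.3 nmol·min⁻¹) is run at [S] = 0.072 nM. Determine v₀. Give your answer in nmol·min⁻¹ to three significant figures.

0.144 nmol·min⁻¹

[S]/(Km+[S]) = 0.072/0.6520 = 0.1104, the fractional saturation.
v = 0.1104 × Vmax = 0.1104 × 1.3 = 0.144 nmol·min⁻¹.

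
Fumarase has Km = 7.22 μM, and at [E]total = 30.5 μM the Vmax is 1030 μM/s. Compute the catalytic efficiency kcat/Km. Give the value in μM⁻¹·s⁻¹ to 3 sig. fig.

kcat = Vmax/[E]total = 1030/30.5 = 33.8 s⁻¹.
kcat/Km = 33.8/7.22 = 4.68 μM⁻¹·s⁻¹.

4.68 μM⁻¹·s⁻¹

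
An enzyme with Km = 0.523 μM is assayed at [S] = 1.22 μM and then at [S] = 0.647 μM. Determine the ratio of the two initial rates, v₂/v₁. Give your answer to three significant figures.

0.790

Since Vmax cancels, v₂/v₁ = [S]₂(Km+[S]₁) / [S]₁(Km+[S]₂).
= 0.647×(0.523+1.22) / (1.22×(0.523+0.647)) = 1.128/1.427 = 0.790.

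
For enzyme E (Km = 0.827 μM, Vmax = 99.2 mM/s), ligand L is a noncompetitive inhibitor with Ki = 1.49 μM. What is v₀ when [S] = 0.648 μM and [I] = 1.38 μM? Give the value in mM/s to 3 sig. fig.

22.6 mM/s

With α = 1 + [I]/Ki = 1 + 1.38/1.49 = 1.926, the noncompetitive rate law is v = (Vmax/α)·[S] / (Km + [S]).
v = (99.2/1.926)×0.648 / (0.827 + 0.648) = 33.37/1.475 = 22.6 mM/s.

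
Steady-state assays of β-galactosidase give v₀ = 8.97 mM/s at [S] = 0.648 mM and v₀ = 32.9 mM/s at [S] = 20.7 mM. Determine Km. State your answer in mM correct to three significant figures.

In reciprocal form, 1/v = (Km/Vmax)·(1/[S]) + 1/Vmax. The two points give (1/[S], 1/v) = (1.543, 0.1115) and (0.04831, 0.03040).
Slope = (0.1115 − 0.03040)/(1.543 − 0.04831) = 0.05424; intercept = 0.1115 − 0.05424×1.543 = 0.02777.
Vmax = 1/intercept = 36.0 mM/s; Km = slope × Vmax = 0.05424 × 36.0 = 1.95 mM.

1.95 mM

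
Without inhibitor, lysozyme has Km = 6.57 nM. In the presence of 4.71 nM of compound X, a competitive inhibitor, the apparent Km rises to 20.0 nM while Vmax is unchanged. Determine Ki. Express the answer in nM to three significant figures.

Competitive: Km,app = α·Km with α = 1 + [I]/Ki.
α = Km,app/Km = 20.0/6.57 = 3.044.
Since α = 1 + [I]/Ki, [I]/Ki = 3.044 − 1 = 2.044 and Ki = 4.71/2.044 = 2.30 nM.

2.30 nM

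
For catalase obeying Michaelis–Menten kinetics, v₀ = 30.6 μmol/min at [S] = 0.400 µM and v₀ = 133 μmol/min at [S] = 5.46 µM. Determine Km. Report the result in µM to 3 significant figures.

1.96 µM

In reciprocal form, 1/v = (Km/Vmax)·(1/[S]) + 1/Vmax. The two points give (1/[S], 1/v) = (2.500, 0.03268) and (0.1832, 0.007519).
Slope = (0.03268 − 0.007519)/(2.500 − 0.1832) = 0.01086; intercept = 0.03268 − 0.01086×2.500 = 0.005530.
Vmax = 1/intercept = 181 μmol/min; Km = slope × Vmax = 0.01086 × 181 = 1.96 µM.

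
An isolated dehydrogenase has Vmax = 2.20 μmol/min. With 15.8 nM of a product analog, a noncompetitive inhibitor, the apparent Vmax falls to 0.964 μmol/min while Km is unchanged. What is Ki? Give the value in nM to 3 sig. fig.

Noncompetitive: Vmax,app = Vmax/α with α = 1 + [I]/Ki.
α = Vmax/Vmax,app = 2.20/0.964 = 2.282.
Ki = [I]/(α − 1) = 15.8/1.282 = 12.3 nM.

12.3 nM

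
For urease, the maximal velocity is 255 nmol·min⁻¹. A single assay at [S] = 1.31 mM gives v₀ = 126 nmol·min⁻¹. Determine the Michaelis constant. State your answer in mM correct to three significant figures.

From v = Vmax[S]/(Km+[S]), Km = [S](Vmax − v)/v.
Km = 1.31 × (255 − 126) / 126 = 169.0/126 = 1.34 mM.

1.34 mM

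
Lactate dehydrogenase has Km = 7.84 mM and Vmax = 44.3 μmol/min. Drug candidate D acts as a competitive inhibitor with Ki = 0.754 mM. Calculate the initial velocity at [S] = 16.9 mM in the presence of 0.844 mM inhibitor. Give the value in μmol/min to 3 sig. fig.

With α = 1 + [I]/Ki = 1 + 0.844/0.754 = 2.119, the competitive rate law is v = Vmax[S] / (αKm + [S]).
v = 44.3×16.9 / (2.119×7.84 + 16.9) = 748.7/33.52 = 22.3 μmol/min.

22.3 μmol/min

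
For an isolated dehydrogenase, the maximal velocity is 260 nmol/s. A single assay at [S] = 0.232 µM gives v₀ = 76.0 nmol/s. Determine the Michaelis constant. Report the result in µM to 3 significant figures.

0.562 µM

From v = Vmax[S]/(Km+[S]), Km = [S](Vmax − v)/v.
Km = 0.232 × (260 − 76.0) / 76.0 = 42.69/76.0 = 0.562 µM.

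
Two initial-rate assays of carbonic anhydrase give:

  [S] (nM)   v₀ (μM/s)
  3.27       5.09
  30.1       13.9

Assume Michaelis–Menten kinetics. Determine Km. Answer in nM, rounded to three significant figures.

8.05 nM

From v = Vmax[S]/(Km+[S]), each point gives Vmax = v(Km+[S])/[S].
Equating: 5.09(Km+3.27)/3.27 = 13.9(Km+30.1)/30.1.
1.557·Km + 5.09 = 0.4618·Km + 13.9, so (1.557 − 0.4618)·Km = 13.9 − 5.09.
Km = 8.810/1.095 = 8.05 nM; then Vmax = 5.09(8.05+3.27)/3.27 = 17.6 μM/s.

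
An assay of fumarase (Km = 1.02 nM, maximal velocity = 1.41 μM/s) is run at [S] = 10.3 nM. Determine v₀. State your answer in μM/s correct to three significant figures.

1.28 μM/s

[S]/(Km+[S]) = 10.3/11.32 = 0.9099, the fractional saturation.
v = 0.9099 × Vmax = 0.9099 × 1.41 = 1.28 μM/s.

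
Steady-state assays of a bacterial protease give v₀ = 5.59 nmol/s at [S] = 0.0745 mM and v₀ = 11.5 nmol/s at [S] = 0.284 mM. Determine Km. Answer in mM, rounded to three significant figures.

From v = Vmax[S]/(Km+[S]), each point gives Vmax = v(Km+[S])/[S].
Equating: 5.59(Km+0.0745)/0.0745 = 11.5(Km+0.284)/0.284.
75.03·Km + 5.59 = 40.49·Km + 11.5, so (75.03 − 40.49)·Km = 11.5 − 5.59.
Km = 5.910/34.54 = 0.171 mM; then Vmax = 5.59(0.171+0.0745)/0.0745 = 18.4 nmol/s.

0.171 mM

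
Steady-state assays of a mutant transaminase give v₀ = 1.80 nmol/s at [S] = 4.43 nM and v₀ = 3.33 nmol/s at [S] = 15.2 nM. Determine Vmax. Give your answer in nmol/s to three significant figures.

5.12 nmol/s

In reciprocal form, 1/v = (Km/Vmax)·(1/[S]) + 1/Vmax. The two points give (1/[S], 1/v) = (0.2257, 0.5556) and (0.06579, 0.3003).
Slope = (0.5556 − 0.3003)/(0.2257 − 0.06579) = 1.596; intercept = 0.5556 − 1.596×0.2257 = 0.1953.
Vmax = 1/intercept = 5.12 nmol/s; Km = slope × Vmax = 1.596 × 5.12 = 8.17 nM.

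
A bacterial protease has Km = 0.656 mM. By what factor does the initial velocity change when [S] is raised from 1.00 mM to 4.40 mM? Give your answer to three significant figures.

1.44

The fractional saturations are [S]/(Km+[S]) = 1.00/1.656 = 0.6039 and 4.40/5.056 = 0.8703.
v₂/v₁ is just their ratio: 0.8703/0.6039 = 1.44.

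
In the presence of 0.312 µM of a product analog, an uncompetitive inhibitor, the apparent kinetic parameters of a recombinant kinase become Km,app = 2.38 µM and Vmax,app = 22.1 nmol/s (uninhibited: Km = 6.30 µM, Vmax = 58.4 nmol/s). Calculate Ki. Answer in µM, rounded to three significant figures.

Uncompetitive: Vmax,app = Vmax/α (and Km,app = Km/α) with α = 1 + [I]/Ki.
α = Vmax/Vmax,app = 58.4/22.1 = 2.643.
Ki = [I]/(α − 1) = 0.312/1.643 = 0.190 µM.

0.190 µM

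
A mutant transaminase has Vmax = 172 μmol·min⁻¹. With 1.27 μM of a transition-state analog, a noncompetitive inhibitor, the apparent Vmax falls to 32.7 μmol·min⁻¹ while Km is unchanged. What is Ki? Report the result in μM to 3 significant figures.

0.298 μM

Noncompetitive: Vmax,app = Vmax/α with α = 1 + [I]/Ki.
α = Vmax/Vmax,app = 172/32.7 = 5.260.
Ki = [I]/(α − 1) = 1.27/4.260 = 0.298 μM.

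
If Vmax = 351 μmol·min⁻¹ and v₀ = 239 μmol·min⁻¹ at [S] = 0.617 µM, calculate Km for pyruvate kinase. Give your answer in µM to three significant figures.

From v = Vmax[S]/(Km+[S]), Km = [S](Vmax − v)/v.
Km = 0.617 × (351 − 239) / 239 = 69.10/239 = 0.289 µM.

0.289 µM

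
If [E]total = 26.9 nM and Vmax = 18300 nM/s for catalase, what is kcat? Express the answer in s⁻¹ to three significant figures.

kcat = Vmax/[E]total = 18300 nM/s / 26.9 nM = 680 s⁻¹.

680 s⁻¹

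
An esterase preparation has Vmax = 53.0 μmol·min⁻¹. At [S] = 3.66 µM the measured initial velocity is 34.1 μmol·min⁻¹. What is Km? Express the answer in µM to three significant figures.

From v = Vmax[S]/(Km+[S]), Km = [S](Vmax − v)/v.
Km = 3.66 × (53.0 − 34.1) / 34.1 = 69.17/34.1 = 2.03 µM.

2.03 µM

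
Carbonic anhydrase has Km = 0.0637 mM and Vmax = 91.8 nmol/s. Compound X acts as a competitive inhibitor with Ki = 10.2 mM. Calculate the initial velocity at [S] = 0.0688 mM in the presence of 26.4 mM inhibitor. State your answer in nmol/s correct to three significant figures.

21.2 nmol/s

With α = 1 + [I]/Ki = 1 + 26.4/10.2 = 3.588, the competitive rate law is v = Vmax[S] / (αKm + [S]).
v = 91.8×0.0688 / (3.588×0.0637 + 0.0688) = 6.316/0.2974 = 21.2 nmol/s.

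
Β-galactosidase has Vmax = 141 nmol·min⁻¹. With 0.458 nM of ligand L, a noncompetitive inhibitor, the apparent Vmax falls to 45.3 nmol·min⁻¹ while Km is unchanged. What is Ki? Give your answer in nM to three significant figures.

Noncompetitive: Vmax,app = Vmax/α with α = 1 + [I]/Ki.
α = Vmax/Vmax,app = 141/45.3 = 3.113.
Ki = [I]/(α − 1) = 0.458/2.113 = 0.217 nM.

0.217 nM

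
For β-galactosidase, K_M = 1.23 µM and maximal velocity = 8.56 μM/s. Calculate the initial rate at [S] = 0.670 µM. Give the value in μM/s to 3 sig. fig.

3.02 μM/s

v = Vmax·[S]/(Km + [S]) = 8.56 × 0.670 / (1.23 + 0.670)
  = 5.735 / 1.900 = 3.02 μM/s.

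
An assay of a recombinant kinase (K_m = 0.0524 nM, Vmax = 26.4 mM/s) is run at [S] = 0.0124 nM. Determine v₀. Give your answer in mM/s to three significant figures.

5.05 mM/s

[S]/(Km+[S]) = 0.0124/0.06480 = 0.1914, the fractional saturation.
v = 0.1914 × Vmax = 0.1914 × 26.4 = 5.05 mM/s.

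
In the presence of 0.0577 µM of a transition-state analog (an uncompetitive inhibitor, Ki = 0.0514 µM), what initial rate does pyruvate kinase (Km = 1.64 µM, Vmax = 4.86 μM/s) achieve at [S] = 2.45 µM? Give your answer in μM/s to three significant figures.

1.74 μM/s

With α = 1 + [I]/Ki = 1 + 0.0577/0.0514 = 2.123, the uncompetitive rate law is v = (Vmax/α)·[S] / (Km/α + [S]).
v = (4.86/2.123)×2.45 / (1.64/2.123 + 2.45) = 5.610/3.223 = 1.74 μM/s.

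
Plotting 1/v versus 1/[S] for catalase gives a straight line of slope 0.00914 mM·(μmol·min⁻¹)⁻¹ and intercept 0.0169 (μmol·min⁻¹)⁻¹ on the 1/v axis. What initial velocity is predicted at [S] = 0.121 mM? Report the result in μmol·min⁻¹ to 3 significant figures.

10.8 μmol·min⁻¹

The y-intercept is 1/Vmax, so Vmax = 1/0.0169 = 59.2 μmol·min⁻¹.
The slope is Km/Vmax, so Km = 0.00914 × 59.2 = 0.541 mM.
Then v = 59.2 × 0.121/(0.541 + 0.121) = 10.8 μmol·min⁻¹.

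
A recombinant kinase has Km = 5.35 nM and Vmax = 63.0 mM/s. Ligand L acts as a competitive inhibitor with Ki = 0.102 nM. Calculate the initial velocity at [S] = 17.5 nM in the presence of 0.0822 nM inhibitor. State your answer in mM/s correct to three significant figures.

40.6 mM/s

α = 1 + [I]/Ki = 1 + 0.0822/0.102 = 1.806.
For a competitive inhibitor, Vmax is unchanged and the apparent Km becomes α·Km: Km,app = 9.66 nM, Vmax,app = 63.0 mM/s.
v = Vmax,app·[S]/(Km,app + [S]) = 63.0 × 17.5/(9.66 + 17.5) = 40.6 mM/s.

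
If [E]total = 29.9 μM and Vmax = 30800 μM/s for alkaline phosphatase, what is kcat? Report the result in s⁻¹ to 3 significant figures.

kcat = Vmax/[E]total = 30800 μM/s / 29.9 μM = 1030 s⁻¹.

1030 s⁻¹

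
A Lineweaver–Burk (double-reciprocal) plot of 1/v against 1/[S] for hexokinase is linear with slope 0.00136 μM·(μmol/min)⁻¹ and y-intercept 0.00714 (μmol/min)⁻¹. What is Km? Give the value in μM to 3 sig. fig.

0.190 μM

y-intercept = 1/Vmax ⇒ Vmax = 140 μmol/min; slope = Km/Vmax ⇒ Km = slope × Vmax.
Km = 0.00136 × 140 = 0.190 μM.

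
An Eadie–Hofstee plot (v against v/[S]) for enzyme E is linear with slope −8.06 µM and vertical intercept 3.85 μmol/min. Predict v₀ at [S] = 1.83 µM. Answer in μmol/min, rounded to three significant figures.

0.712 μmol/min

In the Eadie–Hofstee form v = Vmax − Km·(v/[S]), the slope is −Km and the intercept is Vmax, so Km = 8.06 µM and Vmax = 3.85 μmol/min.
v = 3.85 × 1.83/(8.06 + 1.83) = 0.712 μmol/min.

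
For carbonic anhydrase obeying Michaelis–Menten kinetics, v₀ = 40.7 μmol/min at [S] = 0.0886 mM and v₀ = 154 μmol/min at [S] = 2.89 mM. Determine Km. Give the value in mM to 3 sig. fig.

0.279 mM

From v = Vmax[S]/(Km+[S]), each point gives Vmax = v(Km+[S])/[S].
Equating: 40.7(Km+0.0886)/0.0886 = 154(Km+2.89)/2.89.
459.4·Km + 40.7 = 53.29·Km + 154, so (459.4 − 53.29)·Km = 154 − 40.7.
Km = 113.3/406.1 = 0.279 mM; then Vmax = 40.7(0.279+0.0886)/0.0886 = 169 μmol/min.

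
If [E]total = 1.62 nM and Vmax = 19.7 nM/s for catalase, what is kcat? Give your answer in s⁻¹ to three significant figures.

12.2 s⁻¹

kcat = Vmax/[E]total = 19.7 nM/s / 1.62 nM = 12.2 s⁻¹.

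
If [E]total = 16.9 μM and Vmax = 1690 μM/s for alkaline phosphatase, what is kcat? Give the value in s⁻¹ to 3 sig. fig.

100 s⁻¹

kcat = Vmax/[E]total = 1690 μM/s / 16.9 μM = 100 s⁻¹.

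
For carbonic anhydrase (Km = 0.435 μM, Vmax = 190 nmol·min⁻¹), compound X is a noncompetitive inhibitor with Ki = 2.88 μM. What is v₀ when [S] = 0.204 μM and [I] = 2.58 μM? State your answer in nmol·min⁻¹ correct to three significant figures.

α = 1 + [I]/Ki = 1 + 2.58/2.88 = 1.896.
For a noncompetitive inhibitor, Vmax is reduced to Vmax/α while Km is unchanged: Km,app = 0.435 μM, Vmax,app = 100 nmol·min⁻¹.
v = Vmax,app·[S]/(Km,app + [S]) = 100 × 0.204/(0.435 + 0.204) = 32.0 nmol·min⁻¹.

32.0 nmol·min⁻¹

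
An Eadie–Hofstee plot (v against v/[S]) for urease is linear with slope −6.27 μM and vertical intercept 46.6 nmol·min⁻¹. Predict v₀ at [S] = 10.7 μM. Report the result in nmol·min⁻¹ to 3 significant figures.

29.4 nmol·min⁻¹

In the Eadie–Hofstee form v = Vmax − Km·(v/[S]), the slope is −Km and the intercept is Vmax, so Km = 6.27 μM and Vmax = 46.6 nmol·min⁻¹.
v = 46.6 × 10.7/(6.27 + 10.7) = 29.4 nmol·min⁻¹.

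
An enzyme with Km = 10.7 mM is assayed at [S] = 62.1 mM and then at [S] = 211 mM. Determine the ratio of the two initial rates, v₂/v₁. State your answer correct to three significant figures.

The fractional saturations are [S]/(Km+[S]) = 62.1/72.80 = 0.8530 and 211/221.7 = 0.9517.
v₂/v₁ is just their ratio: 0.9517/0.8530 = 1.12.

1.12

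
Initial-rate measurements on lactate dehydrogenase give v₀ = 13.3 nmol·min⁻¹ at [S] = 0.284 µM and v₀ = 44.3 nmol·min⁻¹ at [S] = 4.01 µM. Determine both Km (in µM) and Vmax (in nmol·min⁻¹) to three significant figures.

From v = Vmax[S]/(Km+[S]), each point gives Vmax = v(Km+[S])/[S].
Equating: 13.3(Km+0.284)/0.284 = 44.3(Km+4.01)/4.01.
46.83·Km + 13.3 = 11.05·Km + 44.3, so (46.83 − 11.05)·Km = 44.3 − 13.3.
Km = 31.00/35.78 = 0.866 µM; then Vmax = 13.3(0.866+0.284)/0.284 = 53.9 nmol·min⁻¹.

Km = 0.866 µM; Vmax = 53.9 nmol·min⁻¹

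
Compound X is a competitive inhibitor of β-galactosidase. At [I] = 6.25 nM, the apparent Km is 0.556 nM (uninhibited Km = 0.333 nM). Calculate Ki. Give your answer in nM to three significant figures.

9.33 nM

Competitive: Km,app = α·Km with α = 1 + [I]/Ki.
α = Km,app/Km = 0.556/0.333 = 1.670.
Since α = 1 + [I]/Ki, [I]/Ki = 1.670 − 1 = 0.6697 and Ki = 6.25/0.6697 = 9.33 nM.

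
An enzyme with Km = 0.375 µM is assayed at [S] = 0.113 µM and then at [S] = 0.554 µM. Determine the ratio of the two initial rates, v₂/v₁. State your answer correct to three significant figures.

2.58

The fractional saturations are [S]/(Km+[S]) = 0.113/0.4880 = 0.2316 and 0.554/0.9290 = 0.5963.
v₂/v₁ is just their ratio: 0.5963/0.2316 = 2.58.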